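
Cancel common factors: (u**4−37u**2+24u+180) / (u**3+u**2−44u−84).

(u**2−8u+15)/(u−7)

Apply the Euclidean algorithm:
  u**4−37u**2+24u+180 = (u−1)(u**3+u**2−44u−84) + (8u**2+64u+96)
  u**3+u**2−44u−84 = ((1/8)u−7/8)(8u**2+64u+96) + (0)
Last nonzero remainder: 8u**2+64u+96. Dividing through by 8 gives the monic gcd u**2+8u+12.
Cancel u**2+8u+12 from numerator and denominator to get the reduced form.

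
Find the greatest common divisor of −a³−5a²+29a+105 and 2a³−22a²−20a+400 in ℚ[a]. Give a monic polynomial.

a−5

Apply the Euclidean algorithm:
  −a³−5a²+29a+105 = (−1/2)(2a³−22a²−20a+400) + (−16a²+19a+305)
  2a³−22a²−20a+400 = (−(1/8)a+157/128)(−16a²+19a+305) + (−(663/128)a+3315/128)
  −16a²+19a+305 = ((2048/663)a+7808/663)(−(663/128)a+3315/128) + (0)
Last nonzero remainder: −(663/128)a+3315/128. Dividing through by −663/128 gives the monic gcd a−5.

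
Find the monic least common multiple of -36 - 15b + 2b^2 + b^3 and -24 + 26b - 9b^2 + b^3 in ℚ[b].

Repeated division with remainder:
  b^3 + 2b^2 - 15b - 36 = (b^3 - 9b^2 + 26b - 24) + (11b^2 - 41b - 12)
  b^3 - 9b^2 + 26b - 24 = ((1/11)b - 58/121)(11b^2 - 41b - 12) + ((900/121)b - 3600/121)
  11b^2 - 41b - 12 = ((1331/900)b + 121/300)((900/121)b - 3600/121) + (0)
Last nonzero remainder: (900/121)b - 3600/121. Dividing through by 900/121 gives the monic gcd b - 4.
Then lcm(f, g) = f·g / gcd(f, g); expanding and making the result monic gives the answer.

-216 + 90b + 51b^2 - 19b^3 - 3b^4 + b^5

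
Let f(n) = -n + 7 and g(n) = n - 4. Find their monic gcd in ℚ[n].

1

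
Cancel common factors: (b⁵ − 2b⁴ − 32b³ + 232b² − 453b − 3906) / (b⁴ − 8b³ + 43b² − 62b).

Euclidean algorithm in ℚ[b]:
  b⁵ − 2b⁴ − 32b³ + 232b² − 453b − 3906 = (b + 6)(b⁴ − 8b³ + 43b² − 62b) + (−27b³ + 36b² − 81b − 3906)
  b⁴ − 8b³ + 43b² − 62b = (−(1/27)b + 20/81)(−27b³ + 36b² − 81b − 3906) + ((280/9)b² − (560/3)b + 8680/9)
  −27b³ + 36b² − 81b − 3906 = (−(243/280)b − 81/20)((280/9)b² − (560/3)b + 8680/9) + (0)
Last nonzero remainder: (280/9)b² − (560/3)b + 8680/9. Dividing through by 280/9 gives the monic gcd b² − 6b + 31.
Cancel b² − 6b + 31 from numerator and denominator to get the reduced form.

(b³ + 4b² − 39b − 126)/(b² − 2b)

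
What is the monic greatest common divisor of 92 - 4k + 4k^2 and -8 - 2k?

1

Repeated division with remainder:
  4k^2 - 4k + 92 = (-2k + 10)(-2k - 8) + (172)
  -2k - 8 = (-(1/86)k - 2/43)(172) + (0)
The last nonzero remainder is the constant 172, so the polynomials are coprime and gcd = 1.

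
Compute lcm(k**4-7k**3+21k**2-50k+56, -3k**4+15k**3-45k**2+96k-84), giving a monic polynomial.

k**5-9k**4+35k**3-92k**2+156k-112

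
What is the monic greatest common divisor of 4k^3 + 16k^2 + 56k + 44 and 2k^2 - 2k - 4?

Euclidean algorithm in ℚ[k]:
  4k^3 + 16k^2 + 56k + 44 = (2k + 10)(2k^2 - 2k - 4) + (84k + 84)
  2k^2 - 2k - 4 = ((1/42)k - 1/21)(84k + 84) + (0)
Last nonzero remainder: 84k + 84. Dividing through by 84 gives the monic gcd k + 1.

k + 1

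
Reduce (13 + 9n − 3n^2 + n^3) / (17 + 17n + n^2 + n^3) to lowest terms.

Euclidean algorithm in ℚ[n]:
  n^3 − 3n^2 + 9n + 13 = (n^3 + n^2 + 17n + 17) + (−4n^2 − 8n − 4)
  n^3 + n^2 + 17n + 17 = (−(1/4)n + 1/4)(−4n^2 − 8n − 4) + (18n + 18)
  −4n^2 − 8n − 4 = (−(2/9)n − 2/9)(18n + 18) + (0)
Last nonzero remainder: 18n + 18. Dividing through by 18 gives the monic gcd n + 1.
Cancel n + 1 from numerator and denominator to get the reduced form.

(13 − 4n + n^2)/(17 + n^2)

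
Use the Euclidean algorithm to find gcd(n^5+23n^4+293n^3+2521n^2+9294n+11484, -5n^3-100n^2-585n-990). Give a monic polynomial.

n^2+14n+33

By polynomial division,
  n^5+23n^4+293n^3+2521n^2+9294n+11484 = (-(1/5)n^2-(3/5)n-116/5)(-5n^3-100n^2-585n-990) + (-348n^2-4872n-11484)
  -5n^3-100n^2-585n-990 = ((5/348)n+5/58)(-348n^2-4872n-11484) + (0)
Last nonzero remainder: -348n^2-4872n-11484. Dividing through by -348 gives the monic gcd n^2+14n+33.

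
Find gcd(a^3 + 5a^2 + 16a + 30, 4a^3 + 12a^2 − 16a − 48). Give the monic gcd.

a + 3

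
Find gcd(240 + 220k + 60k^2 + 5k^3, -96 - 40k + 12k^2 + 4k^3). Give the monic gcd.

Euclidean algorithm in ℚ[k]:
  5k^3 + 60k^2 + 220k + 240 = (5/4)(4k^3 + 12k^2 - 40k - 96) + (45k^2 + 270k + 360)
  4k^3 + 12k^2 - 40k - 96 = ((4/45)k - 4/15)(45k^2 + 270k + 360) + (0)
Last nonzero remainder: 45k^2 + 270k + 360. Dividing through by 45 gives the monic gcd k^2 + 6k + 8.

8 + 6k + k^2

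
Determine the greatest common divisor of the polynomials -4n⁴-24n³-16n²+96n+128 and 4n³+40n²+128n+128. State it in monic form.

n²+6n+8

By polynomial division,
  -4n⁴-24n³-16n²+96n+128 = (-n+4)(4n³+40n²+128n+128) + (-48n²-288n-384)
  4n³+40n²+128n+128 = (-(1/12)n-1/3)(-48n²-288n-384) + (0)
Last nonzero remainder: -48n²-288n-384. Dividing through by -48 gives the monic gcd n²+6n+8.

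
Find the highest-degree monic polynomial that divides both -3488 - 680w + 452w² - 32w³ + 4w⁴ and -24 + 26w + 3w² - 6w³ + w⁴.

By polynomial division,
  4w⁴ - 32w³ + 452w² - 680w - 3488 = (4)(w⁴ - 6w³ + 3w² + 26w - 24) + (-8w³ + 440w² - 784w - 3392)
  w⁴ - 6w³ + 3w² + 26w - 24 = (-(1/8)w - 49/8)(-8w³ + 440w² - 784w - 3392) + (2600w² - 5200w - 20800)
  -8w³ + 440w² - 784w - 3392 = (-(1/325)w + 53/325)(2600w² - 5200w - 20800) + (0)
Last nonzero remainder: 2600w² - 5200w - 20800. Dividing through by 2600 gives the monic gcd w² - 2w - 8.

-8 - 2w + w²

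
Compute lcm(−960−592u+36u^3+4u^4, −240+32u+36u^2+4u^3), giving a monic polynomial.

480+56u−148u^2−18u^3+7u^4+u^5

By polynomial division,
  4u^4+36u^3−592u−960 = (u)(4u^3+36u^2+32u−240) + (−32u^2−352u−960)
  4u^3+36u^2+32u−240 = (−(1/8)u+1/4)(−32u^2−352u−960) + (0)
Last nonzero remainder: −32u^2−352u−960. Dividing through by −32 gives the monic gcd u^2+11u+30.
Then lcm(f, g) = f·g / gcd(f, g); expanding and making the result monic gives the answer.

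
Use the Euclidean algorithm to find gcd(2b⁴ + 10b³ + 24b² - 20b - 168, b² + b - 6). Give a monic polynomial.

b² + b - 6

Euclidean algorithm in ℚ[b]:
  2b⁴ + 10b³ + 24b² - 20b - 168 = (2b² + 8b + 28)(b² + b - 6) + (0)
The last nonzero remainder b² + b - 6 is already monic.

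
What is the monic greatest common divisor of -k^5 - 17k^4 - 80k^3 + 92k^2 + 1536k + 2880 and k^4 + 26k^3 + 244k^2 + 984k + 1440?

k^3 + 16k^2 + 84k + 144

Repeated division with remainder:
  -k^5 - 17k^4 - 80k^3 + 92k^2 + 1536k + 2880 = (-k + 9)(k^4 + 26k^3 + 244k^2 + 984k + 1440) + (-70k^3 - 1120k^2 - 5880k - 10080)
  k^4 + 26k^3 + 244k^2 + 984k + 1440 = (-(1/70)k - 1/7)(-70k^3 - 1120k^2 - 5880k - 10080) + (0)
Last nonzero remainder: -70k^3 - 1120k^2 - 5880k - 10080. Dividing through by -70 gives the monic gcd k^3 + 16k^2 + 84k + 144.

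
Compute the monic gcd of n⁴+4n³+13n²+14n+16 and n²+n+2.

Apply the Euclidean algorithm:
  n⁴+4n³+13n²+14n+16 = (n²+3n+8)(n²+n+2) + (0)
The last nonzero remainder n²+n+2 is already monic.

n²+n+2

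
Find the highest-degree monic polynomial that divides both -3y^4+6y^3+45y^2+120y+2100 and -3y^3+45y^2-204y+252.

y-7

Repeated division with remainder:
  -3y^4+6y^3+45y^2+120y+2100 = (y+13)(-3y^3+45y^2-204y+252) + (-336y^2+2520y-1176)
  -3y^3+45y^2-204y+252 = ((1/112)y-15/224)(-336y^2+2520y-1176) + (-(99/4)y+693/4)
  -336y^2+2520y-1176 = ((448/33)y-224/33)(-(99/4)y+693/4) + (0)
Last nonzero remainder: -(99/4)y+693/4. Dividing through by -99/4 gives the monic gcd y-7.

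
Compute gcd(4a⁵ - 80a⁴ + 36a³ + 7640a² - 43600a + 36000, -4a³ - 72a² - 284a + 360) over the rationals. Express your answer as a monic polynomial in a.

Repeated division with remainder:
  4a⁵ - 80a⁴ + 36a³ + 7640a² - 43600a + 36000 = (-a² + 38a - 622)(-4a³ - 72a² - 284a + 360) + (-25992a² - 233928a + 259920)
  -4a³ - 72a² - 284a + 360 = ((1/6498)a + 1/722)(-25992a² - 233928a + 259920) + (0)
Last nonzero remainder: -25992a² - 233928a + 259920. Dividing through by -25992 gives the monic gcd a² + 9a - 10.

a² + 9a - 10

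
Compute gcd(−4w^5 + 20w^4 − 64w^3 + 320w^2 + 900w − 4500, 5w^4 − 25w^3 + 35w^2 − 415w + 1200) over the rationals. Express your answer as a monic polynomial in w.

Repeated division with remainder:
  −4w^5 + 20w^4 − 64w^3 + 320w^2 + 900w − 4500 = (−(4/5)w)(5w^4 − 25w^3 + 35w^2 − 415w + 1200) + (−36w^3 − 12w^2 + 1860w − 4500)
  5w^4 − 25w^3 + 35w^2 − 415w + 1200 = (−(5/36)w + 20/27)(−36w^3 − 12w^2 + 1860w − 4500) + ((2720/9)w^2 − (21760/9)w + 13600/3)
  −36w^3 − 12w^2 + 1860w − 4500 = (−(81/680)w − 135/136)((2720/9)w^2 − (21760/9)w + 13600/3) + (0)
Last nonzero remainder: (2720/9)w^2 − (21760/9)w + 13600/3. Dividing through by 2720/9 gives the monic gcd w^2 − 8w + 15.

w^2 − 8w + 15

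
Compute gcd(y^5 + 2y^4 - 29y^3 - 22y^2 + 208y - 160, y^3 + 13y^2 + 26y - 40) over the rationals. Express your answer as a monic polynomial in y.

Repeated division with remainder:
  y^5 + 2y^4 - 29y^3 - 22y^2 + 208y - 160 = (y^2 - 11y + 88)(y^3 + 13y^2 + 26y - 40) + (-840y^2 - 2520y + 3360)
  y^3 + 13y^2 + 26y - 40 = (-(1/840)y - 1/84)(-840y^2 - 2520y + 3360) + (0)
Last nonzero remainder: -840y^2 - 2520y + 3360. Dividing through by -840 gives the monic gcd y^2 + 3y - 4.

y^2 + 3y - 4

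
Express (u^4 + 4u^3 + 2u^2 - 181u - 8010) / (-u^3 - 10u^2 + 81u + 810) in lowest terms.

Apply the Euclidean algorithm:
  u^4 + 4u^3 + 2u^2 - 181u - 8010 = (-u + 6)(-u^3 - 10u^2 + 81u + 810) + (143u^2 + 143u - 12870)
  -u^3 - 10u^2 + 81u + 810 = (-(1/143)u - 9/143)(143u^2 + 143u - 12870) + (0)
Last nonzero remainder: 143u^2 + 143u - 12870. Dividing through by 143 gives the monic gcd u^2 + u - 90.
Cancel u^2 + u - 90 from numerator and denominator to get the reduced form.

(-u^2 - 3u - 89)/(u + 9)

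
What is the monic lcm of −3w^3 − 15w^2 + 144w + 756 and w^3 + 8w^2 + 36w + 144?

w^5 + 7w^4 − 14w^3 − 228w^2 − 1656w − 6048

Apply the Euclidean algorithm:
  −3w^3 − 15w^2 + 144w + 756 = (−3)(w^3 + 8w^2 + 36w + 144) + (9w^2 + 252w + 1188)
  w^3 + 8w^2 + 36w + 144 = ((1/9)w − 20/9)(9w^2 + 252w + 1188) + (464w + 2784)
  9w^2 + 252w + 1188 = ((9/464)w + 99/232)(464w + 2784) + (0)
Last nonzero remainder: 464w + 2784. Dividing through by 464 gives the monic gcd w + 6.
Then lcm(f, g) = f·g / gcd(f, g); expanding and making the result monic gives the answer.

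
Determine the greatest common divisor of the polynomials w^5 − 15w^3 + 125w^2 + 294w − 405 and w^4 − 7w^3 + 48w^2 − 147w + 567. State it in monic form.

w^2 − 7w + 27

Repeated division with remainder:
  w^5 − 15w^3 + 125w^2 + 294w − 405 = (w + 7)(w^4 − 7w^3 + 48w^2 − 147w + 567) + (−14w^3 − 64w^2 + 756w − 4374)
  w^4 − 7w^3 + 48w^2 − 147w + 567 = (−(1/14)w + 81/98)(−14w^3 − 64w^2 + 756w − 4374) + ((7590/49)w^2 − (7590/7)w + 204930/49)
  −14w^3 − 64w^2 + 756w − 4374 = (−(343/3795)w − 1323/1265)((7590/49)w^2 − (7590/7)w + 204930/49) + (0)
Last nonzero remainder: (7590/49)w^2 − (7590/7)w + 204930/49. Dividing through by 7590/49 gives the monic gcd w^2 − 7w + 27.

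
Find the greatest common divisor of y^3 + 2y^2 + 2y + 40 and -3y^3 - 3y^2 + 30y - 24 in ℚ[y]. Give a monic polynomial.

Repeated division with remainder:
  y^3 + 2y^2 + 2y + 40 = (-1/3)(-3y^3 - 3y^2 + 30y - 24) + (y^2 + 12y + 32)
  -3y^3 - 3y^2 + 30y - 24 = (-3y + 33)(y^2 + 12y + 32) + (-270y - 1080)
  y^2 + 12y + 32 = (-(1/270)y - 4/135)(-270y - 1080) + (0)
Last nonzero remainder: -270y - 1080. Dividing through by -270 gives the monic gcd y + 4.

y + 4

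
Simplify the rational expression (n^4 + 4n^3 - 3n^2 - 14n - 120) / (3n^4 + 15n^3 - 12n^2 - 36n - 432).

Apply the Euclidean algorithm:
  n^4 + 4n^3 - 3n^2 - 14n - 120 = (1/3)(3n^4 + 15n^3 - 12n^2 - 36n - 432) + (-n^3 + n^2 - 2n + 24)
  3n^4 + 15n^3 - 12n^2 - 36n - 432 = (-3n - 18)(-n^3 + n^2 - 2n + 24) + (0)
Last nonzero remainder: -n^3 + n^2 - 2n + 24. Dividing through by -1 gives the monic gcd n^3 - n^2 + 2n - 24.
Cancel n^3 - n^2 + 2n - 24 from numerator and denominator to get the reduced form.

(n + 5)/(3n + 18)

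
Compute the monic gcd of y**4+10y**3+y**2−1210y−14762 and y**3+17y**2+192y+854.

Euclidean algorithm in ℚ[y]:
  y**4+10y**3+y**2−1210y−14762 = (y−7)(y**3+17y**2+192y+854) + (−72y**2−720y−8784)
  y**3+17y**2+192y+854 = (−(1/72)y−7/72)(−72y**2−720y−8784) + (0)
Last nonzero remainder: −72y**2−720y−8784. Dividing through by −72 gives the monic gcd y**2+10y+122.

y**2+10y+122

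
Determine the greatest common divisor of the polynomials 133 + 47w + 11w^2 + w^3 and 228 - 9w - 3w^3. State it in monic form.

19 + 4w + w^2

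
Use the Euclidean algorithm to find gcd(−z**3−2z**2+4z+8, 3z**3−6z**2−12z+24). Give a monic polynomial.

Repeated division with remainder:
  −z**3−2z**2+4z+8 = (−1/3)(3z**3−6z**2−12z+24) + (−4z**2+16)
  3z**3−6z**2−12z+24 = (−(3/4)z+3/2)(−4z**2+16) + (0)
Last nonzero remainder: −4z**2+16. Dividing through by −4 gives the monic gcd z**2−4.

z**2−4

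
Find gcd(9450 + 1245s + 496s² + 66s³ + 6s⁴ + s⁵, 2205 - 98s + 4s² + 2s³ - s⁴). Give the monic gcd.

315 + 31s + 5s² + s³

Repeated division with remainder:
  s⁵ + 6s⁴ + 66s³ + 496s² + 1245s + 9450 = (-s - 8)(-s⁴ + 2s³ + 4s² - 98s + 2205) + (86s³ + 430s² + 2666s + 27090)
  -s⁴ + 2s³ + 4s² - 98s + 2205 = (-(1/86)s + 7/86)(86s³ + 430s² + 2666s + 27090) + (0)
Last nonzero remainder: 86s³ + 430s² + 2666s + 27090. Dividing through by 86 gives the monic gcd s³ + 5s² + 31s + 315.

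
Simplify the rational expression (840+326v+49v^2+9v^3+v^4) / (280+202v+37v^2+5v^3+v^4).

(6+v)/(2+v)

Euclidean algorithm in ℚ[v]:
  v^4+9v^3+49v^2+326v+840 = (v^4+5v^3+37v^2+202v+280) + (4v^3+12v^2+124v+560)
  v^4+5v^3+37v^2+202v+280 = ((1/4)v+1/2)(4v^3+12v^2+124v+560) + (0)
Last nonzero remainder: 4v^3+12v^2+124v+560. Dividing through by 4 gives the monic gcd v^3+3v^2+31v+140.
Cancel v^3+3v^2+31v+140 from numerator and denominator to get the reduced form.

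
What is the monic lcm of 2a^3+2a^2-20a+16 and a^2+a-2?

a^4+3a^3-8a^2-12a+16

Apply the Euclidean algorithm:
  2a^3+2a^2-20a+16 = (2a)(a^2+a-2) + (-16a+16)
  a^2+a-2 = (-(1/16)a-1/8)(-16a+16) + (0)
Last nonzero remainder: -16a+16. Dividing through by -16 gives the monic gcd a-1.
Then lcm(f, g) = f·g / gcd(f, g); expanding and making the result monic gives the answer.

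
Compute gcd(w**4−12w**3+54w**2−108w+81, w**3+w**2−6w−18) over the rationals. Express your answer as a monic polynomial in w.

Repeated division with remainder:
  w**4−12w**3+54w**2−108w+81 = (w−13)(w**3+w**2−6w−18) + (73w**2−168w−153)
  w**3+w**2−6w−18 = ((1/73)w+241/5329)(73w**2−168w−153) + ((19683/5329)w−59049/5329)
  73w**2−168w−153 = ((389017/19683)w+90593/6561)((19683/5329)w−59049/5329) + (0)
Last nonzero remainder: (19683/5329)w−59049/5329. Dividing through by 19683/5329 gives the monic gcd w−3.

w−3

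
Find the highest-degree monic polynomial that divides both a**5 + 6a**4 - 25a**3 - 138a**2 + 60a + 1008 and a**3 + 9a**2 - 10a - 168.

a**2 + 3a - 28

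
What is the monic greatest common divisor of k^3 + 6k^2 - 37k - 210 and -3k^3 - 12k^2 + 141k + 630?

Apply the Euclidean algorithm:
  k^3 + 6k^2 - 37k - 210 = (-1/3)(-3k^3 - 12k^2 + 141k + 630) + (2k^2 + 10k)
  -3k^3 - 12k^2 + 141k + 630 = (-(3/2)k + 3/2)(2k^2 + 10k) + (126k + 630)
  2k^2 + 10k = ((1/63)k)(126k + 630) + (0)
Last nonzero remainder: 126k + 630. Dividing through by 126 gives the monic gcd k + 5.

k + 5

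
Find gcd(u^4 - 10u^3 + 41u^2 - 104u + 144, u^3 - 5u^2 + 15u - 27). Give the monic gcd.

By polynomial division,
  u^4 - 10u^3 + 41u^2 - 104u + 144 = (u - 5)(u^3 - 5u^2 + 15u - 27) + (u^2 - 2u + 9)
  u^3 - 5u^2 + 15u - 27 = (u - 3)(u^2 - 2u + 9) + (0)
The last nonzero remainder u^2 - 2u + 9 is already monic.

u^2 - 2u + 9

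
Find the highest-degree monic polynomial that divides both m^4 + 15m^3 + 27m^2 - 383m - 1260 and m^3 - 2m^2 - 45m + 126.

By polynomial division,
  m^4 + 15m^3 + 27m^2 - 383m - 1260 = (m + 17)(m^3 - 2m^2 - 45m + 126) + (106m^2 + 256m - 3402)
  m^3 - 2m^2 - 45m + 126 = ((1/106)m - 117/2809)(106m^2 + 256m - 3402) + (-(6300/2809)m - 44100/2809)
  106m^2 + 256m - 3402 = (-(148877/3150)m + 75843/350)(-(6300/2809)m - 44100/2809) + (0)
Last nonzero remainder: -(6300/2809)m - 44100/2809. Dividing through by -6300/2809 gives the monic gcd m + 7.

m + 7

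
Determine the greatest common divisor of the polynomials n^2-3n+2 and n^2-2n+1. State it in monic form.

Apply the Euclidean algorithm:
  n^2-3n+2 = (n^2-2n+1) + (-n+1)
  n^2-2n+1 = (-n+1)(-n+1) + (0)
Last nonzero remainder: -n+1. Dividing through by -1 gives the monic gcd n-1.

n-1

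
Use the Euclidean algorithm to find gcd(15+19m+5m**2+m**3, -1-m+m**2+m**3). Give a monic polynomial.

1+m

Euclidean algorithm in ℚ[m]:
  m**3+5m**2+19m+15 = (m**3+m**2-m-1) + (4m**2+20m+16)
  m**3+m**2-m-1 = ((1/4)m-1)(4m**2+20m+16) + (15m+15)
  4m**2+20m+16 = ((4/15)m+16/15)(15m+15) + (0)
Last nonzero remainder: 15m+15. Dividing through by 15 gives the monic gcd m+1.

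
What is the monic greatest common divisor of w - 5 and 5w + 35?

Repeated division with remainder:
  w - 5 = (1/5)(5w + 35) + (-12)
  5w + 35 = (-(5/12)w - 35/12)(-12) + (0)
The last nonzero remainder is the constant -12, so the polynomials are coprime and gcd = 1.

1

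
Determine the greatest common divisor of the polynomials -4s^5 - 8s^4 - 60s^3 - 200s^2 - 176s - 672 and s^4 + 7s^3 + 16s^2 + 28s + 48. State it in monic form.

s^3 + 3s^2 + 4s + 12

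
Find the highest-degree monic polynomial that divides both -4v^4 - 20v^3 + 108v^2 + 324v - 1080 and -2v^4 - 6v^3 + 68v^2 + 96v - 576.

Apply the Euclidean algorithm:
  -4v^4 - 20v^3 + 108v^2 + 324v - 1080 = (2)(-2v^4 - 6v^3 + 68v^2 + 96v - 576) + (-8v^3 - 28v^2 + 132v + 72)
  -2v^4 - 6v^3 + 68v^2 + 96v - 576 = ((1/4)v - 1/8)(-8v^3 - 28v^2 + 132v + 72) + ((63/2)v^2 + (189/2)v - 567)
  -8v^3 - 28v^2 + 132v + 72 = (-(16/63)v - 8/63)((63/2)v^2 + (189/2)v - 567) + (0)
Last nonzero remainder: (63/2)v^2 + (189/2)v - 567. Dividing through by 63/2 gives the monic gcd v^2 + 3v - 18.

v^2 + 3v - 18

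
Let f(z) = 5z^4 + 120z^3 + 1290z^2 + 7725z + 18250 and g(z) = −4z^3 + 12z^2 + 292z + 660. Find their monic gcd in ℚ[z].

z + 5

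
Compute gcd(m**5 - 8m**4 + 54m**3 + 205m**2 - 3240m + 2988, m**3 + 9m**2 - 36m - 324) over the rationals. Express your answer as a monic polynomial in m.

m**2 - 36

Apply the Euclidean algorithm:
  m**5 - 8m**4 + 54m**3 + 205m**2 - 3240m + 2988 = (m**2 - 17m + 243)(m**3 + 9m**2 - 36m - 324) + (-2270m**2 + 81720)
  m**3 + 9m**2 - 36m - 324 = (-(1/2270)m - 9/2270)(-2270m**2 + 81720) + (0)
Last nonzero remainder: -2270m**2 + 81720. Dividing through by -2270 gives the monic gcd m**2 - 36.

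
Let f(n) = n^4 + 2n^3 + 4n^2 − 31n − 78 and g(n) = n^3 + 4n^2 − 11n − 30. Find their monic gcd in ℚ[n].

n^2 − n − 6

Apply the Euclidean algorithm:
  n^4 + 2n^3 + 4n^2 − 31n − 78 = (n − 2)(n^3 + 4n^2 − 11n − 30) + (23n^2 − 23n − 138)
  n^3 + 4n^2 − 11n − 30 = ((1/23)n + 5/23)(23n^2 − 23n − 138) + (0)
Last nonzero remainder: 23n^2 − 23n − 138. Dividing through by 23 gives the monic gcd n^2 − n − 6.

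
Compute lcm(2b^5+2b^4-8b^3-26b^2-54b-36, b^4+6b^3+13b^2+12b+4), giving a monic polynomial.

b^7+4b^6+b^5-23b^4-74b^3-125b^2-108b-36

Euclidean algorithm in ℚ[b]:
  2b^5+2b^4-8b^3-26b^2-54b-36 = (2b-10)(b^4+6b^3+13b^2+12b+4) + (26b^3+80b^2+58b+4)
  b^4+6b^3+13b^2+12b+4 = ((1/26)b+19/169)(26b^3+80b^2+58b+4) + ((300/169)b^2+(900/169)b+600/169)
  26b^3+80b^2+58b+4 = ((2197/150)b+169/150)((300/169)b^2+(900/169)b+600/169) + (0)
Last nonzero remainder: (300/169)b^2+(900/169)b+600/169. Dividing through by 300/169 gives the monic gcd b^2+3b+2.
Then lcm(f, g) = f·g / gcd(f, g); expanding and making the result monic gives the answer.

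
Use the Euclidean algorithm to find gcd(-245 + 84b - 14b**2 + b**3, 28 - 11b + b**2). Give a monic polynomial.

Euclidean algorithm in ℚ[b]:
  b**3 - 14b**2 + 84b - 245 = (b - 3)(b**2 - 11b + 28) + (23b - 161)
  b**2 - 11b + 28 = ((1/23)b - 4/23)(23b - 161) + (0)
Last nonzero remainder: 23b - 161. Dividing through by 23 gives the monic gcd b - 7.

-7 + b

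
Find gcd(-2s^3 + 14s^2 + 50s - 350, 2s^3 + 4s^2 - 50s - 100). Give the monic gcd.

s^2 - 25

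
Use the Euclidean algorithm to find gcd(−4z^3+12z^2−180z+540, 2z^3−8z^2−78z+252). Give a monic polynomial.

Repeated division with remainder:
  −4z^3+12z^2−180z+540 = (−2)(2z^3−8z^2−78z+252) + (−4z^2−336z+1044)
  2z^3−8z^2−78z+252 = (−(1/2)z+44)(−4z^2−336z+1044) + (15228z−45684)
  −4z^2−336z+1044 = (−(1/3807)z−29/1269)(15228z−45684) + (0)
Last nonzero remainder: 15228z−45684. Dividing through by 15228 gives the monic gcd z−3.

z−3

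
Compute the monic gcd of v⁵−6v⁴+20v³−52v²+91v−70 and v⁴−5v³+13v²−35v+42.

v³−2v²+7v−14

Euclidean algorithm in ℚ[v]:
  v⁵−6v⁴+20v³−52v²+91v−70 = (v−1)(v⁴−5v³+13v²−35v+42) + (2v³−4v²+14v−28)
  v⁴−5v³+13v²−35v+42 = ((1/2)v−3/2)(2v³−4v²+14v−28) + (0)
Last nonzero remainder: 2v³−4v²+14v−28. Dividing through by 2 gives the monic gcd v³−2v²+7v−14.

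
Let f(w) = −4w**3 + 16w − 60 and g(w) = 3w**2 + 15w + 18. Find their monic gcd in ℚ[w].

Euclidean algorithm in ℚ[w]:
  −4w**3 + 16w − 60 = (−(4/3)w + 20/3)(3w**2 + 15w + 18) + (−60w − 180)
  3w**2 + 15w + 18 = (−(1/20)w − 1/10)(−60w − 180) + (0)
Last nonzero remainder: −60w − 180. Dividing through by −60 gives the monic gcd w + 3.

w + 3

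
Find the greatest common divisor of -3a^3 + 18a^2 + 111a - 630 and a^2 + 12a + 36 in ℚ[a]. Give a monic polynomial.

Apply the Euclidean algorithm:
  -3a^3 + 18a^2 + 111a - 630 = (-3a + 54)(a^2 + 12a + 36) + (-429a - 2574)
  a^2 + 12a + 36 = (-(1/429)a - 2/143)(-429a - 2574) + (0)
Last nonzero remainder: -429a - 2574. Dividing through by -429 gives the monic gcd a + 6.

a + 6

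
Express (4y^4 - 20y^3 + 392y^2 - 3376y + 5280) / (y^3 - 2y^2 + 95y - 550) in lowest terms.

Apply the Euclidean algorithm:
  4y^4 - 20y^3 + 392y^2 - 3376y + 5280 = (4y - 12)(y^3 - 2y^2 + 95y - 550) + (-12y^2 - 36y - 1320)
  y^3 - 2y^2 + 95y - 550 = (-(1/12)y + 5/12)(-12y^2 - 36y - 1320) + (0)
Last nonzero remainder: -12y^2 - 36y - 1320. Dividing through by -12 gives the monic gcd y^2 + 3y + 110.
Cancel y^2 + 3y + 110 from numerator and denominator to get the reduced form.

(4y^2 - 32y + 48)/(y - 5)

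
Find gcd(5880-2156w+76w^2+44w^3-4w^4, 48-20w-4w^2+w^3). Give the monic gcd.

-6+w

Apply the Euclidean algorithm:
  -4w^4+44w^3+76w^2-2156w+5880 = (-4w+28)(w^3-4w^2-20w+48) + (108w^2-1404w+4536)
  w^3-4w^2-20w+48 = ((1/108)w+1/12)(108w^2-1404w+4536) + (55w-330)
  108w^2-1404w+4536 = ((108/55)w-756/55)(55w-330) + (0)
Last nonzero remainder: 55w-330. Dividing through by 55 gives the monic gcd w-6.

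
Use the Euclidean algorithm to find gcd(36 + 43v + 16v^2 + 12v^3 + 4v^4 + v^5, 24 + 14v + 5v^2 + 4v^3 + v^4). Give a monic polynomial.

Apply the Euclidean algorithm:
  v^5 + 4v^4 + 12v^3 + 16v^2 + 43v + 36 = (v)(v^4 + 4v^3 + 5v^2 + 14v + 24) + (7v^3 + 2v^2 + 19v + 36)
  v^4 + 4v^3 + 5v^2 + 14v + 24 = ((1/7)v + 26/49)(7v^3 + 2v^2 + 19v + 36) + ((60/49)v^2 - (60/49)v + 240/49)
  7v^3 + 2v^2 + 19v + 36 = ((343/60)v + 147/20)((60/49)v^2 - (60/49)v + 240/49) + (0)
Last nonzero remainder: (60/49)v^2 - (60/49)v + 240/49. Dividing through by 60/49 gives the monic gcd v^2 - v + 4.

4 - v + v^2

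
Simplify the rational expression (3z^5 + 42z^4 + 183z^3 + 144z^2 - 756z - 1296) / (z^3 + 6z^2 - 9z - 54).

Euclidean algorithm in ℚ[z]:
  3z^5 + 42z^4 + 183z^3 + 144z^2 - 756z - 1296 = (3z^2 + 24z + 66)(z^3 + 6z^2 - 9z - 54) + (126z^2 + 1134z + 2268)
  z^3 + 6z^2 - 9z - 54 = ((1/126)z - 1/42)(126z^2 + 1134z + 2268) + (0)
Last nonzero remainder: 126z^2 + 1134z + 2268. Dividing through by 126 gives the monic gcd z^2 + 9z + 18.
Cancel z^2 + 9z + 18 from numerator and denominator to get the reduced form.

(3z^3 + 15z^2 - 6z - 72)/(z - 3)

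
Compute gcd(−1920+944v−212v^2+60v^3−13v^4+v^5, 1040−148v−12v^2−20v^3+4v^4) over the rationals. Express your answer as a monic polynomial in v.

Euclidean algorithm in ℚ[v]:
  v^5−13v^4+60v^3−212v^2+944v−1920 = ((1/4)v−2)(4v^4−20v^3−12v^2−148v+1040) + (23v^3−199v^2+388v+160)
  4v^4−20v^3−12v^2−148v+1040 = ((4/23)v+336/529)(23v^3−199v^2+388v+160) + ((24820/529)v^2−(223380/529)v+496400/529)
  23v^3−199v^2+388v+160 = ((12167/24820)v+1058/6205)((24820/529)v^2−(223380/529)v+496400/529) + (0)
Last nonzero remainder: (24820/529)v^2−(223380/529)v+496400/529. Dividing through by 24820/529 gives the monic gcd v^2−9v+20.

20−9v+v^2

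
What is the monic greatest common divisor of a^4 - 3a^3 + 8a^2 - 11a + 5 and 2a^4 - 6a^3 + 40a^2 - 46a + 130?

By polynomial division,
  a^4 - 3a^3 + 8a^2 - 11a + 5 = (1/2)(2a^4 - 6a^3 + 40a^2 - 46a + 130) + (-12a^2 + 12a - 60)
  2a^4 - 6a^3 + 40a^2 - 46a + 130 = (-(1/6)a^2 + (1/3)a - 13/6)(-12a^2 + 12a - 60) + (0)
Last nonzero remainder: -12a^2 + 12a - 60. Dividing through by -12 gives the monic gcd a^2 - a + 5.

a^2 - a + 5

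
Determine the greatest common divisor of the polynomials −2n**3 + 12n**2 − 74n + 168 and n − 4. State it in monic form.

1

By polynomial division,
  −2n**3 + 12n**2 − 74n + 168 = (−2n**2 + 4n − 58)(n − 4) + (−64)
  n − 4 = (−(1/64)n + 1/16)(−64) + (0)
The last nonzero remainder is the constant −64, so the polynomials are coprime and gcd = 1.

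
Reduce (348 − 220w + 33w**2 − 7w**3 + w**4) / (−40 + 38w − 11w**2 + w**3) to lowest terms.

Euclidean algorithm in ℚ[w]:
  w**4 − 7w**3 + 33w**2 − 220w + 348 = (w + 4)(w**3 − 11w**2 + 38w − 40) + (39w**2 − 332w + 508)
  w**3 − 11w**2 + 38w − 40 = ((1/39)w − 97/1521)(39w**2 − 332w + 508) + ((5782/1521)w − 11564/1521)
  39w**2 − 332w + 508 = ((59319/5782)w − 193167/2891)((5782/1521)w − 11564/1521) + (0)
Last nonzero remainder: (5782/1521)w − 11564/1521. Dividing through by 5782/1521 gives the monic gcd w − 2.
Cancel w − 2 from numerator and denominator to get the reduced form.

(−174 + 23w − 5w**2 + w**3)/(20 − 9w + w**2)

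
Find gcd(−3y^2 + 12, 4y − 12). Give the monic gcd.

By polynomial division,
  −3y^2 + 12 = (−(3/4)y − 9/4)(4y − 12) + (−15)
  4y − 12 = (−(4/15)y + 4/5)(−15) + (0)
The last nonzero remainder is the constant −15, so the polynomials are coprime and gcd = 1.

1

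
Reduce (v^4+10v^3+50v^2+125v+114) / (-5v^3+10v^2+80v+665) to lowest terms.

By polynomial division,
  v^4+10v^3+50v^2+125v+114 = (-(1/5)v-12/5)(-5v^3+10v^2+80v+665) + (90v^2+450v+1710)
  -5v^3+10v^2+80v+665 = (-(1/18)v+7/18)(90v^2+450v+1710) + (0)
Last nonzero remainder: 90v^2+450v+1710. Dividing through by 90 gives the monic gcd v^2+5v+19.
Cancel v^2+5v+19 from numerator and denominator to get the reduced form.

(-v^2-5v-6)/(5v-35)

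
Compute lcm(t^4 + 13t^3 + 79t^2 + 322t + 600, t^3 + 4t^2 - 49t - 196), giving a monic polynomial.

t^6 + 13t^5 + 30t^4 - 315t^3 - 3271t^2 - 15778t - 29400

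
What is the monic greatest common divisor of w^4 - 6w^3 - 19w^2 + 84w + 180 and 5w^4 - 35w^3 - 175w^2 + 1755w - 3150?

Euclidean algorithm in ℚ[w]:
  w^4 - 6w^3 - 19w^2 + 84w + 180 = (1/5)(5w^4 - 35w^3 - 175w^2 + 1755w - 3150) + (w^3 + 16w^2 - 267w + 810)
  5w^4 - 35w^3 - 175w^2 + 1755w - 3150 = (5w - 115)(w^3 + 16w^2 - 267w + 810) + (3000w^2 - 33000w + 90000)
  w^3 + 16w^2 - 267w + 810 = ((1/3000)w + 9/1000)(3000w^2 - 33000w + 90000) + (0)
Last nonzero remainder: 3000w^2 - 33000w + 90000. Dividing through by 3000 gives the monic gcd w^2 - 11w + 30.

w^2 - 11w + 30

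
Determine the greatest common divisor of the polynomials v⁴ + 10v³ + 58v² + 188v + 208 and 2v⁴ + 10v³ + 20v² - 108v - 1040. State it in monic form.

v² + 4v + 26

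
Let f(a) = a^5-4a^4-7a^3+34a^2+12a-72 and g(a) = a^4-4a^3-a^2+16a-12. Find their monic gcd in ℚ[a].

Repeated division with remainder:
  a^5-4a^4-7a^3+34a^2+12a-72 = (a)(a^4-4a^3-a^2+16a-12) + (-6a^3+18a^2+24a-72)
  a^4-4a^3-a^2+16a-12 = (-(1/6)a+1/6)(-6a^3+18a^2+24a-72) + (0)
Last nonzero remainder: -6a^3+18a^2+24a-72. Dividing through by -6 gives the monic gcd a^3-3a^2-4a+12.

a^3-3a^2-4a+12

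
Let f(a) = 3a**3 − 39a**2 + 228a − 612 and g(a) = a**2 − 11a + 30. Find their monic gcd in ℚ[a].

Apply the Euclidean algorithm:
  3a**3 − 39a**2 + 228a − 612 = (3a − 6)(a**2 − 11a + 30) + (72a − 432)
  a**2 − 11a + 30 = ((1/72)a − 5/72)(72a − 432) + (0)
Last nonzero remainder: 72a − 432. Dividing through by 72 gives the monic gcd a − 6.

a − 6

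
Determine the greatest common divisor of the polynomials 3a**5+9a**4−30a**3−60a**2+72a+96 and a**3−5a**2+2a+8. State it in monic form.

By polynomial division,
  3a**5+9a**4−30a**3−60a**2+72a+96 = (3a**2+24a+84)(a**3−5a**2+2a+8) + (288a**2−288a−576)
  a**3−5a**2+2a+8 = ((1/288)a−1/72)(288a**2−288a−576) + (0)
Last nonzero remainder: 288a**2−288a−576. Dividing through by 288 gives the monic gcd a**2−a−2.

a**2−a−2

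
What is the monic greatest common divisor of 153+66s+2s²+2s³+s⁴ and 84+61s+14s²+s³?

3+s

Apply the Euclidean algorithm:
  s⁴+2s³+2s²+66s+153 = (s−12)(s³+14s²+61s+84) + (109s²+714s+1161)
  s³+14s²+61s+84 = ((1/109)s+812/11881)(109s²+714s+1161) + ((18424/11881)s+55272/11881)
  109s²+714s+1161 = ((1295029/18424)s+4597947/18424)((18424/11881)s+55272/11881) + (0)
Last nonzero remainder: (18424/11881)s+55272/11881. Dividing through by 18424/11881 gives the monic gcd s+3.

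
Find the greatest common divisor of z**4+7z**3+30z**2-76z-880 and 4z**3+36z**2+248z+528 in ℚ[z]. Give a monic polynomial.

By polynomial division,
  z**4+7z**3+30z**2-76z-880 = ((1/4)z-1/2)(4z**3+36z**2+248z+528) + (-14z**2-84z-616)
  4z**3+36z**2+248z+528 = (-(2/7)z-6/7)(-14z**2-84z-616) + (0)
Last nonzero remainder: -14z**2-84z-616. Dividing through by -14 gives the monic gcd z**2+6z+44.

z**2+6z+44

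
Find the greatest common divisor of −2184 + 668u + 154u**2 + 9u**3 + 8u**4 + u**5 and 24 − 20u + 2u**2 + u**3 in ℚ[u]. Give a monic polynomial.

−12 + 4u + u**2

Apply the Euclidean algorithm:
  u**5 + 8u**4 + 9u**3 + 154u**2 + 668u − 2184 = (u**2 + 6u + 17)(u**3 + 2u**2 − 20u + 24) + (216u**2 + 864u − 2592)
  u**3 + 2u**2 − 20u + 24 = ((1/216)u − 1/108)(216u**2 + 864u − 2592) + (0)
Last nonzero remainder: 216u**2 + 864u − 2592. Dividing through by 216 gives the monic gcd u**2 + 4u − 12.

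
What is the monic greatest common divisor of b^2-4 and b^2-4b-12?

Apply the Euclidean algorithm:
  b^2-4 = (b^2-4b-12) + (4b+8)
  b^2-4b-12 = ((1/4)b-3/2)(4b+8) + (0)
Last nonzero remainder: 4b+8. Dividing through by 4 gives the monic gcd b+2.

b+2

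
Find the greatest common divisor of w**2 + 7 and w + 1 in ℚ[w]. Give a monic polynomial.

1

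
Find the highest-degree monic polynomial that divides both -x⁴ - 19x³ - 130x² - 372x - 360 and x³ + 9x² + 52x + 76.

x + 2

Repeated division with remainder:
  -x⁴ - 19x³ - 130x² - 372x - 360 = (-x - 10)(x³ + 9x² + 52x + 76) + (12x² + 224x + 400)
  x³ + 9x² + 52x + 76 = ((1/12)x - 29/36)(12x² + 224x + 400) + ((1792/9)x + 3584/9)
  12x² + 224x + 400 = ((27/448)x + 225/224)((1792/9)x + 3584/9) + (0)
Last nonzero remainder: (1792/9)x + 3584/9. Dividing through by 1792/9 gives the monic gcd x + 2.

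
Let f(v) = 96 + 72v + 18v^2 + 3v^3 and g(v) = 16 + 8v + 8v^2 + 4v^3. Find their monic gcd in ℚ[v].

2 + v

By polynomial division,
  3v^3 + 18v^2 + 72v + 96 = (3/4)(4v^3 + 8v^2 + 8v + 16) + (12v^2 + 66v + 84)
  4v^3 + 8v^2 + 8v + 16 = ((1/3)v − 7/6)(12v^2 + 66v + 84) + (57v + 114)
  12v^2 + 66v + 84 = ((4/19)v + 14/19)(57v + 114) + (0)
Last nonzero remainder: 57v + 114. Dividing through by 57 gives the monic gcd v + 2.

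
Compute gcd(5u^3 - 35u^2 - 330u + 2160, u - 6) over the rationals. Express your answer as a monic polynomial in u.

u - 6

Euclidean algorithm in ℚ[u]:
  5u^3 - 35u^2 - 330u + 2160 = (5u^2 - 5u - 360)(u - 6) + (0)
The last nonzero remainder u - 6 is already monic.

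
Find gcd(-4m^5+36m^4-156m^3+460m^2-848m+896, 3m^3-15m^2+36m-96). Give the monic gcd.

By polynomial division,
  -4m^5+36m^4-156m^3+460m^2-848m+896 = (-(4/3)m^2+(16/3)m-28/3)(3m^3-15m^2+36m-96) + (0)
Last nonzero remainder: 3m^3-15m^2+36m-96. Dividing through by 3 gives the monic gcd m^3-5m^2+12m-32.

m^3-5m^2+12m-32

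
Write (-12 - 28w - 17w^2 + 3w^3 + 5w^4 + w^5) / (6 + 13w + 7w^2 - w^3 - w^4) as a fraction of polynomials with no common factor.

Apply the Euclidean algorithm:
  w^5 + 5w^4 + 3w^3 - 17w^2 - 28w - 12 = (-w - 4)(-w^4 - w^3 + 7w^2 + 13w + 6) + (6w^3 + 24w^2 + 30w + 12)
  -w^4 - w^3 + 7w^2 + 13w + 6 = (-(1/6)w + 1/2)(6w^3 + 24w^2 + 30w + 12) + (0)
Last nonzero remainder: 6w^3 + 24w^2 + 30w + 12. Dividing through by 6 gives the monic gcd w^3 + 4w^2 + 5w + 2.
Cancel w^3 + 4w^2 + 5w + 2 from numerator and denominator to get the reduced form.

(6 - w - w^2)/(-3 + w)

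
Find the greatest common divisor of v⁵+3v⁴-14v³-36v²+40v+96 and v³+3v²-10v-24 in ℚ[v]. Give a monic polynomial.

v³+3v²-10v-24

Euclidean algorithm in ℚ[v]:
  v⁵+3v⁴-14v³-36v²+40v+96 = (v²-4)(v³+3v²-10v-24) + (0)
The last nonzero remainder v³+3v²-10v-24 is already monic.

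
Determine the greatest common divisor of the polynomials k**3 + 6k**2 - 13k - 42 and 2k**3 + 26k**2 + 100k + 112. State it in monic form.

k**2 + 9k + 14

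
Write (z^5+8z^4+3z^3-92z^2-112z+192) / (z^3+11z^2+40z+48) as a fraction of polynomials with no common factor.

(z^3-13z+12)/(z+3)

By polynomial division,
  z^5+8z^4+3z^3-92z^2-112z+192 = (z^2-3z-4)(z^3+11z^2+40z+48) + (24z^2+192z+384)
  z^3+11z^2+40z+48 = ((1/24)z+1/8)(24z^2+192z+384) + (0)
Last nonzero remainder: 24z^2+192z+384. Dividing through by 24 gives the monic gcd z^2+8z+16.
Cancel z^2+8z+16 from numerator and denominator to get the reduced form.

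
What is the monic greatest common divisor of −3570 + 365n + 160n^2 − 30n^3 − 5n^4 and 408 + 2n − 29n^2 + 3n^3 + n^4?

102 − 25n − n^2 + n^3

Euclidean algorithm in ℚ[n]:
  −5n^4 − 30n^3 + 160n^2 + 365n − 3570 = (−5)(n^4 + 3n^3 − 29n^2 + 2n + 408) + (−15n^3 + 15n^2 + 375n − 1530)
  n^4 + 3n^3 − 29n^2 + 2n + 408 = (−(1/15)n − 4/15)(−15n^3 + 15n^2 + 375n − 1530) + (0)
Last nonzero remainder: −15n^3 + 15n^2 + 375n − 1530. Dividing through by −15 gives the monic gcd n^3 − n^2 − 25n + 102.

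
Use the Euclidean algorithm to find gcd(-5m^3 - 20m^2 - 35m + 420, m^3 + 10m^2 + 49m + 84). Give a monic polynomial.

By polynomial division,
  -5m^3 - 20m^2 - 35m + 420 = (-5)(m^3 + 10m^2 + 49m + 84) + (30m^2 + 210m + 840)
  m^3 + 10m^2 + 49m + 84 = ((1/30)m + 1/10)(30m^2 + 210m + 840) + (0)
Last nonzero remainder: 30m^2 + 210m + 840. Dividing through by 30 gives the monic gcd m^2 + 7m + 28.

m^2 + 7m + 28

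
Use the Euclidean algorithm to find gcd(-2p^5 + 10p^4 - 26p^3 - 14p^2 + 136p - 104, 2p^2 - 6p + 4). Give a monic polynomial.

p^2 - 3p + 2

By polynomial division,
  -2p^5 + 10p^4 - 26p^3 - 14p^2 + 136p - 104 = (-p^3 + 2p^2 - 5p - 26)(2p^2 - 6p + 4) + (0)
Last nonzero remainder: 2p^2 - 6p + 4. Dividing through by 2 gives the monic gcd p^2 - 3p + 2.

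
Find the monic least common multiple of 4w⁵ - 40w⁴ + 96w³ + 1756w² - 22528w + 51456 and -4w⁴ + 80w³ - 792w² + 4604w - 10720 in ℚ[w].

w⁶ - 15w⁵ + 74w⁴ + 319w³ - 7827w² + 41024w - 64320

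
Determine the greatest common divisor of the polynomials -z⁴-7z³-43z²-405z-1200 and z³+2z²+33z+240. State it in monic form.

Apply the Euclidean algorithm:
  -z⁴-7z³-43z²-405z-1200 = (-z-5)(z³+2z²+33z+240) + (0)
The last nonzero remainder z³+2z²+33z+240 is already monic.

z³+2z²+33z+240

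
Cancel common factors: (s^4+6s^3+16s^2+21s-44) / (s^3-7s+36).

Apply the Euclidean algorithm:
  s^4+6s^3+16s^2+21s-44 = (s+6)(s^3-7s+36) + (23s^2+27s-260)
  s^3-7s+36 = ((1/23)s-27/529)(23s^2+27s-260) + ((3006/529)s+12024/529)
  23s^2+27s-260 = ((12167/3006)s-34385/3006)((3006/529)s+12024/529) + (0)
Last nonzero remainder: (3006/529)s+12024/529. Dividing through by 3006/529 gives the monic gcd s+4.
Cancel s+4 from numerator and denominator to get the reduced form.

(s^3+2s^2+8s-11)/(s^2-4s+9)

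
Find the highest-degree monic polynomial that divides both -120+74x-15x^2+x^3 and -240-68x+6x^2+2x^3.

-6+x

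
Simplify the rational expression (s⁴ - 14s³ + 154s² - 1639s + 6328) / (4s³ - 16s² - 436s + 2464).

Apply the Euclidean algorithm:
  s⁴ - 14s³ + 154s² - 1639s + 6328 = ((1/4)s - 5/2)(4s³ - 16s² - 436s + 2464) + (223s² - 3345s + 12488)
  4s³ - 16s² - 436s + 2464 = ((4/223)s + 44/223)(223s² - 3345s + 12488) + (0)
Last nonzero remainder: 223s² - 3345s + 12488. Dividing through by 223 gives the monic gcd s² - 15s + 56.
Cancel s² - 15s + 56 from numerator and denominator to get the reduced form.

(s² + s + 113)/(4s + 44)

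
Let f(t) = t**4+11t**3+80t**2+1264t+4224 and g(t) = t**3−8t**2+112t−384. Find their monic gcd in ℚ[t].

t**2−4t+96

Euclidean algorithm in ℚ[t]:
  t**4+11t**3+80t**2+1264t+4224 = (t+19)(t**3−8t**2+112t−384) + (120t**2−480t+11520)
  t**3−8t**2+112t−384 = ((1/120)t−1/30)(120t**2−480t+11520) + (0)
Last nonzero remainder: 120t**2−480t+11520. Dividing through by 120 gives the monic gcd t**2−4t+96.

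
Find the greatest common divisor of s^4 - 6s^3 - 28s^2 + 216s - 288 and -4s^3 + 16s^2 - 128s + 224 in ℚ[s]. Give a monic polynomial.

s - 2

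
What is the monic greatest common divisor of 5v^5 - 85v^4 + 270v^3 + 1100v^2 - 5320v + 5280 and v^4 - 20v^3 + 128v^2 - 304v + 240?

v^3 - 10v^2 + 28v - 24

Repeated division with remainder:
  5v^5 - 85v^4 + 270v^3 + 1100v^2 - 5320v + 5280 = (5v + 15)(v^4 - 20v^3 + 128v^2 - 304v + 240) + (-70v^3 + 700v^2 - 1960v + 1680)
  v^4 - 20v^3 + 128v^2 - 304v + 240 = (-(1/70)v + 1/7)(-70v^3 + 700v^2 - 1960v + 1680) + (0)
Last nonzero remainder: -70v^3 + 700v^2 - 1960v + 1680. Dividing through by -70 gives the monic gcd v^3 - 10v^2 + 28v - 24.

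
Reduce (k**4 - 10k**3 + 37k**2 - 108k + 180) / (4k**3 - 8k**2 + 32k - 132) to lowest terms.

(k**3 - 7k**2 + 16k - 60)/(4k**2 + 4k + 44)

Repeated division with remainder:
  k**4 - 10k**3 + 37k**2 - 108k + 180 = ((1/4)k - 2)(4k**3 - 8k**2 + 32k - 132) + (13k**2 - 11k - 84)
  4k**3 - 8k**2 + 32k - 132 = ((4/13)k - 60/169)(13k**2 - 11k - 84) + ((9116/169)k - 27348/169)
  13k**2 - 11k - 84 = ((2197/9116)k + 1183/2279)((9116/169)k - 27348/169) + (0)
Last nonzero remainder: (9116/169)k - 27348/169. Dividing through by 9116/169 gives the monic gcd k - 3.
Cancel k - 3 from numerator and denominator to get the reduced form.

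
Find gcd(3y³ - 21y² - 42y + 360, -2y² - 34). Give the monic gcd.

Repeated division with remainder:
  3y³ - 21y² - 42y + 360 = (-(3/2)y + 21/2)(-2y² - 34) + (-93y + 717)
  -2y² - 34 = ((2/93)y + 478/2883)(-93y + 717) + (-146916/961)
  -93y + 717 = ((29791/48972)y - 229679/48972)(-146916/961) + (0)
The last nonzero remainder is the constant -146916/961, so the polynomials are coprime and gcd = 1.

1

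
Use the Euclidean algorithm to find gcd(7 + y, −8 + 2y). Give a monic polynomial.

1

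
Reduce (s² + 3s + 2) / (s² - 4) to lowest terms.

Euclidean algorithm in ℚ[s]:
  s² + 3s + 2 = (s² - 4) + (3s + 6)
  s² - 4 = ((1/3)s - 2/3)(3s + 6) + (0)
Last nonzero remainder: 3s + 6. Dividing through by 3 gives the monic gcd s + 2.
Cancel s + 2 from numerator and denominator to get the reduced form.

(s + 1)/(s - 2)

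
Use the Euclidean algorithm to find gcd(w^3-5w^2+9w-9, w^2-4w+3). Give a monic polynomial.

Repeated division with remainder:
  w^3-5w^2+9w-9 = (w-1)(w^2-4w+3) + (2w-6)
  w^2-4w+3 = ((1/2)w-1/2)(2w-6) + (0)
Last nonzero remainder: 2w-6. Dividing through by 2 gives the monic gcd w-3.

w-3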